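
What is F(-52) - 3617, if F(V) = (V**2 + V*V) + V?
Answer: 1739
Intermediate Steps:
F(V) = V + 2*V**2 (F(V) = (V**2 + V**2) + V = 2*V**2 + V = V + 2*V**2)
F(-52) - 3617 = -52*(1 + 2*(-52)) - 3617 = -52*(1 - 104) - 3617 = -52*(-103) - 3617 = 5356 - 3617 = 1739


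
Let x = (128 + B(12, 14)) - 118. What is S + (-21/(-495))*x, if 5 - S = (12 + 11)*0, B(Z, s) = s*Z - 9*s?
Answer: 1189/165 ≈ 7.2061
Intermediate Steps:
B(Z, s) = -9*s + Z*s (B(Z, s) = Z*s - 9*s = -9*s + Z*s)
x = 52 (x = (128 + 14*(-9 + 12)) - 118 = (128 + 14*3) - 118 = (128 + 42) - 118 = 170 - 118 = 52)
S = 5 (S = 5 - (12 + 11)*0 = 5 - 23*0 = 5 - 1*0 = 5 + 0 = 5)
S + (-21/(-495))*x = 5 - 21/(-495)*52 = 5 - 21*(-1/495)*52 = 5 + (7/165)*52 = 5 + 364/165 = 1189/165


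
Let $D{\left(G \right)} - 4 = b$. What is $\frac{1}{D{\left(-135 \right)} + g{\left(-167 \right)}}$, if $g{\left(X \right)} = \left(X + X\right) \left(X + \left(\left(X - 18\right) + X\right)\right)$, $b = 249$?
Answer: $\frac{1}{173599} \approx 5.7604 \cdot 10^{-6}$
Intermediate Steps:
$D{\left(G \right)} = 253$ ($D{\left(G \right)} = 4 + 249 = 253$)
$g{\left(X \right)} = 2 X \left(-18 + 3 X\right)$ ($g{\left(X \right)} = 2 X \left(X + \left(\left(-18 + X\right) + X\right)\right) = 2 X \left(X + \left(-18 + 2 X\right)\right) = 2 X \left(-18 + 3 X\right)$)
$\frac{1}{D{\left(-135 \right)} + g{\left(-167 \right)}} = \frac{1}{253 + 6 \left(-167\right) \left(-6 - 167\right)} = \frac{1}{253 + 6 \left(-167\right) \left(-173\right)} = \frac{1}{253 + 173346} = \frac{1}{173599}$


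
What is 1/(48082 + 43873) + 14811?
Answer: 1361945506/91955 ≈ 14811.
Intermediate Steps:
1/(48082 + 43873) + 14811 = 1/91955 + 14811 = 1361945506/91955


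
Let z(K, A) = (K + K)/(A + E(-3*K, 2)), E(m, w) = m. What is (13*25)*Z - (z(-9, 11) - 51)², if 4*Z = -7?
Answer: -4647211/1444 ≈ -3218.3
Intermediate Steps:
Z = -7/4 (Z = (¼)*(-7) = -7/4 ≈ -1.7500)
z(K, A) = 2*K/(A - 3*K) (z(K, A) = (K + K)/(A - 3*K) = (2*K)/(A - 3*K) = 2*K/(A - 3*K))
(13*25)*Z - (z(-9, 11) - 51)² = (13*25)*(-7/4) - (2*(-9)/(11 - 3*(-9)) - 51)² = 325*(-7/4) - (2*(-9)/(11 + 27) - 51)² = -2275/4 - (2*(-9)/38 - 51)² = -2275/4 - (2*(-9)*(1/38) - 51)² = -2275/4 - (-9/19 - 51)² = -2275/4 - (-978/19)² = -2275/4 - 1*956484/361 = -2275/4 - 956484/361 = -4647211/1444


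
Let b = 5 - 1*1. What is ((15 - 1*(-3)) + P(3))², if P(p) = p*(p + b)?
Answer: 1521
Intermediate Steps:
b = 4 (b = 5 - 1 = 4)
P(p) = p*(4 + p) (P(p) = p*(p + 4) = p*(4 + p))
((15 - 1*(-3)) + P(3))² = ((15 - 1*(-3)) + 3*(4 + 3))² = ((15 + 3) + 3*7)² = (18 + 21)² = 39² = 1521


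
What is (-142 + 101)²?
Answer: 1681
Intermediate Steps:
(-142 + 101)² = (-41)² = 1681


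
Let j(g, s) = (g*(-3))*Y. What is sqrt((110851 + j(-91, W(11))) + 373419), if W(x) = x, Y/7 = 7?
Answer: sqrt(497647) ≈ 705.44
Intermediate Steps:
Y = 49 (Y = 7*7 = 49)
j(g, s) = -147*g (j(g, s) = (g*(-3))*49 = -3*g*49 = -147*g)
sqrt((110851 + j(-91, W(11))) + 373419) = sqrt((110851 - 147*(-91)) + 373419) = sqrt((110851 + 13377) + 373419) = sqrt(124228 + 373419) = sqrt(497647)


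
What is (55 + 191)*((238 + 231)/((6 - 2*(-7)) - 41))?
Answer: -5494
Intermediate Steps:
(55 + 191)*((238 + 231)/((6 - 2*(-7)) - 41)) = 246*(469/((6 + 14) - 41)) = 246*(469/(20 - 41)) = 246*(469/(-21)) = 246*(469*(-1/21)) = 246*(-67/3) = -5494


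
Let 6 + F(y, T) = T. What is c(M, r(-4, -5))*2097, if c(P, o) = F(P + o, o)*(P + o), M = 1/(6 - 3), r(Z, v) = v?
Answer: 107646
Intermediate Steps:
F(y, T) = -6 + T
M = 1/3 ≈ 0.33333
c(P, o) = (-6 + o)*(P + o)
c(M, r(-4, -5))*2097 = ((-6 - 5)*(1/3 - 5))*2097 = -11*(-14/3)*2097 = (154/3)*2097 = 107646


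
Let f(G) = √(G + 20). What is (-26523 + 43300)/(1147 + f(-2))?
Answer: 19243219/1315591 - 50331*√2/1315591 ≈ 14.573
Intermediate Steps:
f(G) = √(20 + G)
(-26523 + 43300)/(1147 + f(-2)) = (-26523 + 43300)/(1147 + √(20 - 2)) = 16777/(1147 + √18) = 16777/(1147 + 3*√2)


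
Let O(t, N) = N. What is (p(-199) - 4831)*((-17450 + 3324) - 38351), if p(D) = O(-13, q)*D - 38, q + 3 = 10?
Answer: 328610974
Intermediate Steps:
q = 7 (q = -3 + 10 = 7)
p(D) = -38 + 7*D (p(D) = 7*D - 38 = -38 + 7*D)
(p(-199) - 4831)*((-17450 + 3324) - 38351) = ((-38 + 7*(-199)) - 4831)*((-17450 + 3324) - 38351) = ((-38 - 1393) - 4831)*(-14126 - 38351) = (-1431 - 4831)*(-52477) = -6262*(-52477) = 328610974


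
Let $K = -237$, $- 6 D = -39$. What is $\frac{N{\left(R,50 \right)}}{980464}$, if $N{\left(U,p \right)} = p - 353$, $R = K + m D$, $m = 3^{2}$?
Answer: $- \frac{303}{980464} \approx -0.00030904$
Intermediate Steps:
$m = 9$
$D = \frac{13}{2}$ ($D = \left(- \frac{1}{6}\right) \left(-39\right) = \frac{13}{2} \approx 6.5$)
$R = - \frac{357}{2}$ ($R = -237 + 9 \cdot \frac{13}{2} = -237 + \frac{117}{2} = - \frac{357}{2} \approx -178.5$)
$N{\left(U,p \right)} = -353 + p$
$\frac{N{\left(R,50 \right)}}{980464} = \frac{-353 + 50}{980464} = \left(-303\right) \frac{1}{980464} = - \frac{303}{980464}$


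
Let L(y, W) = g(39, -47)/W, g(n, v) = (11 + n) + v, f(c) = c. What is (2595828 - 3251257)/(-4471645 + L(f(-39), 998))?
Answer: 654118142/4462701707 ≈ 0.14657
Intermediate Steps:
g(n, v) = 11 + n + v
L(y, W) = 3/W (L(y, W) = (11 + 39 - 47)/W = 3/W)
(2595828 - 3251257)/(-4471645 + L(f(-39), 998)) = (2595828 - 3251257)/(-4471645 + 3/998) = -655429/(-4471645 + 3*(1/998)) = -655429/(-4471645 + 3/998) = -655429/(-4462701707/998) = -655429*(-998/4462701707) = 654118142/4462701707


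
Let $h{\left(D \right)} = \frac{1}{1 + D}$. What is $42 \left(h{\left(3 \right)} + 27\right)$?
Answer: $\frac{2289}{2} \approx 1144.5$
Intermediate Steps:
$42 \left(h{\left(3 \right)} + 27\right) = 42 \left(\frac{1}{1 + 3} + 27\right) = 42 \left(\frac{1}{4} + 27\right) = 42 \cdot \frac{109}{4} = \frac{2289}{2}$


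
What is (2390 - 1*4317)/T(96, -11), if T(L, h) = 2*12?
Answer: -1927/24 ≈ -80.292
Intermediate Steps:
T(L, h) = 24
(2390 - 1*4317)/T(96, -11) = (2390 - 1*4317)/24 = (2390 - 4317)*(1/24) = -1927*1/24 = -1927/24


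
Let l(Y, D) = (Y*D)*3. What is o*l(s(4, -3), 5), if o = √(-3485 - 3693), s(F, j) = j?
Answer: -45*I*√7178 ≈ -3812.5*I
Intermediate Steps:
l(Y, D) = 3*D*Y (l(Y, D) = (D*Y)*3 = 3*D*Y)
o = I*√7178 (o = √(-7178) = I*√7178 ≈ 84.723*I)
o*l(s(4, -3), 5) = (I*√7178)*(3*5*(-3)) = (I*√7178)*(-45) = -45*I*√7178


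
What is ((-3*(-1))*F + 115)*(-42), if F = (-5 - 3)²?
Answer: -12894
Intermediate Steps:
F = 64 (F = (-8)² = 64)
((-3*(-1))*F + 115)*(-42) = (-3*(-1)*64 + 115)*(-42) = (3*64 + 115)*(-42) = (192 + 115)*(-42) = 307*(-42) = -12894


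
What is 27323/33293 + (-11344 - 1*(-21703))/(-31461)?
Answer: 171575572/349143691 ≈ 0.49142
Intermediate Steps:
27323/33293 + (-11344 - 1*(-21703))/(-31461) = 27323*(1/33293) + (-11344 + 21703)*(-1/31461) = 27323/33293 + 10359*(-1/31461) = 27323/33293 - 3453/10487 = 171575572/349143691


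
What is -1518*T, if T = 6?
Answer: -9108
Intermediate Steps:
-1518*T = -1518*6 = -9108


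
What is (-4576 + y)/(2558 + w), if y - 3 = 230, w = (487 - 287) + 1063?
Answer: -4343/3821 ≈ -1.1366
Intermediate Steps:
w = 1263 (w = 200 + 1063 = 1263)
y = 233 (y = 3 + 230 = 233)
(-4576 + y)/(2558 + w) = (-4576 + 233)/(2558 + 1263) = -4343/3821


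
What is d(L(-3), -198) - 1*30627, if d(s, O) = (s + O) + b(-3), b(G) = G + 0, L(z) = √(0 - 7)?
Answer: -30828 + I*√7 ≈ -30828.0 + 2.6458*I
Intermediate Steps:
L(z) = I*√7 (L(z) = √(-7) = I*√7)
b(G) = G
d(s, O) = -3 + O + s (d(s, O) = (s + O) - 3 = (O + s) - 3 = -3 + O + s)
d(L(-3), -198) - 1*30627 = (-3 - 198 + I*√7) - 1*30627 = (-201 + I*√7) - 30627 = -30828 + I*√7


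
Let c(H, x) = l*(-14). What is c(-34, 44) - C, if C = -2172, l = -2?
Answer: 2200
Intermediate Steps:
c(H, x) = 28 (c(H, x) = -2*(-14) = 28)
c(-34, 44) - C = 28 - 1*(-2172) = 28 + 2172 = 2200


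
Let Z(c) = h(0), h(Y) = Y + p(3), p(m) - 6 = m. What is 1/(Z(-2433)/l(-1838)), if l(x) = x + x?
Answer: -3676/9 ≈ -408.44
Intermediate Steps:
l(x) = 2*x
p(m) = 6 + m
h(Y) = 9 + Y (h(Y) = Y + (6 + 3) = Y + 9 = 9 + Y)
Z(c) = 9 (Z(c) = 9 + 0 = 9)
1/(Z(-2433)/l(-1838)) = 1/(9/((2*(-1838)))) = 1/(9/(-3676)) = 1/(9*(-1/3676)) = 1/(-9/3676) = -3676/9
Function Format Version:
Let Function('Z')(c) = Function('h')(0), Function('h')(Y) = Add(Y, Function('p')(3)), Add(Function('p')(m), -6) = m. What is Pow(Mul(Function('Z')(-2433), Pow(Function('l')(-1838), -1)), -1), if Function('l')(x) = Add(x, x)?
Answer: Rational(-3676, 9) ≈ -408.44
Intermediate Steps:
Function('l')(x) = Mul(2, x)
Function('p')(m) = Add(6, m)
Function('h')(Y) = Add(9, Y) (Function('h')(Y) = Add(Y, Add(6, 3)) = Add(Y, 9) = Add(9, Y))
Function('Z')(c) = 9 (Function('Z')(c) = Add(9, 0) = 9)
Pow(Mul(Function('Z')(-2433), Pow(Function('l')(-1838), -1)), -1) = Pow(Mul(9, Pow(Mul(2, -1838), -1)), -1) = Pow(Mul(9, Pow(-3676, -1)), -1) = Pow(Mul(9, Rational(-1, 3676)), -1) = Pow(Rational(-9, 3676), -1) = Rational(-3676, 9)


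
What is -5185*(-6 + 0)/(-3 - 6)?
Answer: -10370/3 ≈ -3456.7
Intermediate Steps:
-5185*(-6 + 0)/(-3 - 6) = -(-31110)/(-9) = -(-31110)*(-1)/9 = -5185*⅔ = -10370/3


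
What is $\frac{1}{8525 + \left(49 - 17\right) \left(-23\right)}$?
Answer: $\frac{1}{7789} \approx 0.00012839$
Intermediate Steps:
$\frac{1}{8525 + \left(49 - 17\right) \left(-23\right)} = \frac{1}{8525 + 32 \left(-23\right)} = \frac{1}{8525 - 736} = \frac{1}{7789}$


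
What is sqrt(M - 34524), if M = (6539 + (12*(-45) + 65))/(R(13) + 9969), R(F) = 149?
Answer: 2*I*sqrt(220893499789)/5059 ≈ 185.8*I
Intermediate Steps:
M = 3032/5059 (M = (6539 + (12*(-45) + 65))/(149 + 9969) = (6539 + (-540 + 65))/10118 = (6539 - 475)*(1/10118) = 6064*(1/10118) = 3032/5059 ≈ 0.59933)
sqrt(M - 34524) = sqrt(3032/5059 - 34524) = sqrt(-174653884/5059) = 2*I*sqrt(220893499789)/5059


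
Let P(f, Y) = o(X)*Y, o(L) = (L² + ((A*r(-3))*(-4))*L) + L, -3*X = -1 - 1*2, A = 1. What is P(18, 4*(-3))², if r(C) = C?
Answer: 28224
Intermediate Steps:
X = 1 (X = -(-1 - 1*2)/3 = -(-1 - 2)/3 = -⅓*(-3) = 1)
o(L) = L² + 13*L (o(L) = (L² + ((1*(-3))*(-4))*L) + L = (L² + (-3*(-4))*L) + L = (L² + 12*L) + L = L² + 13*L)
P(f, Y) = 14*Y (P(f, Y) = (1*(13 + 1))*Y = (1*14)*Y = 14*Y)
P(18, 4*(-3))² = (14*(4*(-3)))² = (14*(-12))² = (-168)² = 28224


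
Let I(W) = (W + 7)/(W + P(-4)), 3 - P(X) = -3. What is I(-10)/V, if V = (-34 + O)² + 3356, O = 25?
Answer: 3/13748 ≈ 0.00021821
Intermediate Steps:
P(X) = 6 (P(X) = 3 - 1*(-3) = 3 + 3 = 6)
I(W) = (7 + W)/(6 + W) (I(W) = (W + 7)/(W + 6) = (7 + W)/(6 + W))
V = 3437 (V = (-34 + 25)² + 3356 = (-9)² + 3356 = 81 + 3356 = 3437)
I(-10)/V = ((7 - 10)/(6 - 10))/3437 = (-3/(-4))*(1/3437) = -¼*(-3)*(1/3437) = (¾)*(1/3437) = 3/13748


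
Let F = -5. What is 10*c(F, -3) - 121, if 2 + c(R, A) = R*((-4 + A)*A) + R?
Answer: -1241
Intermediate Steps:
c(R, A) = -2 + R + A*R*(-4 + A) (c(R, A) = -2 + (R*((-4 + A)*A) + R) = -2 + (R*(A*(-4 + A)) + R) = -2 + (A*R*(-4 + A) + R) = -2 + (R + A*R*(-4 + A)) = -2 + R + A*R*(-4 + A))
10*c(F, -3) - 121 = 10*(-2 - 5 - 5*(-3)**2 - 4*(-3)*(-5)) - 121 = 10*(-2 - 5 - 5*9 - 60) - 121 = 10*(-2 - 5 - 45 - 60) - 121 = 10*(-112) - 121 = -1120 - 121 = -1241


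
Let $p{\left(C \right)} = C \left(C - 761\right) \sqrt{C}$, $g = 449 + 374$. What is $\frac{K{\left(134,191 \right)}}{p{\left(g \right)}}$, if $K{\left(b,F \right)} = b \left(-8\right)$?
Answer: $- \frac{536 \sqrt{823}}{20997199} \approx -0.00073232$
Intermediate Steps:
$K{\left(b,F \right)} = - 8 b$
$g = 823$
$p{\left(C \right)} = C^{\frac{3}{2}} \left(-761 + C\right)$ ($p{\left(C \right)} = C \left(-761 + C\right) \sqrt{C} = C^{\frac{3}{2}} \left(-761 + C\right)$)
$\frac{K{\left(134,191 \right)}}{p{\left(g \right)}} = \frac{\left(-8\right) 134}{823^{\frac{3}{2}} \left(-761 + 823\right)} = - \frac{1072}{823 \sqrt{823} \cdot 62} = - \frac{1072}{51026 \sqrt{823}} = - 1072 \frac{\sqrt{823}}{41994398} = - \frac{536 \sqrt{823}}{20997199}$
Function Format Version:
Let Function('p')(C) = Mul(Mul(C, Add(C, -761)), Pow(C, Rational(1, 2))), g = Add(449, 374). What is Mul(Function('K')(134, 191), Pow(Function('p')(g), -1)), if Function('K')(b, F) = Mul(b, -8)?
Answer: Mul(Rational(-536, 20997199), Pow(823, Rational(1, 2))) ≈ -0.00073232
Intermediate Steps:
Function('K')(b, F) = Mul(-8, b)
g = 823
Function('p')(C) = Mul(Pow(C, Rational(3, 2)), Add(-761, C)) (Function('p')(C) = Mul(Mul(C, Add(-761, C)), Pow(C, Rational(1, 2))) = Mul(Pow(C, Rational(3, 2)), Add(-761, C)))
Mul(Function('K')(134, 191), Pow(Function('p')(g), -1)) = Mul(Mul(-8, 134), Pow(Mul(Pow(823, Rational(3, 2)), Add(-761, 823)), -1)) = Mul(-1072, Pow(Mul(Mul(823, Pow(823, Rational(1, 2))), 62), -1)) = Mul(-1072, Pow(Mul(51026, Pow(823, Rational(1, 2))), -1)) = Mul(-1072, Mul(Rational(1, 41994398), Pow(823, Rational(1, 2)))) = Mul(Rational(-536, 20997199), Pow(823, Rational(1, 2)))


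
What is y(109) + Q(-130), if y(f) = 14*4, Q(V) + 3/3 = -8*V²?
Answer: -135145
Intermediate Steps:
Q(V) = -1 - 8*V²
y(f) = 56
y(109) + Q(-130) = 56 + (-1 - 8*(-130)²) = 56 + (-1 - 8*16900) = 56 + (-1 - 135200) = 56 - 135201 = -135145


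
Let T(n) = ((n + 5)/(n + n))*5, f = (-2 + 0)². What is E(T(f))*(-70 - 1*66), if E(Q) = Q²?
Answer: -34425/8 ≈ -4303.1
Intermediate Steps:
f = 4 (f = (-2)² = 4)
T(n) = 5*(5 + n)/(2*n) (T(n) = ((5 + n)/((2*n)))*5 = ((5 + n)*(1/(2*n)))*5 = ((5 + n)/(2*n))*5 = 5*(5 + n)/(2*n))
E(T(f))*(-70 - 1*66) = ((5/2)*(5 + 4)/4)²*(-70 - 1*66) = ((5/2)*(¼)*9)²*(-70 - 66) = (45/8)²*(-136) = (2025/64)*(-136) = -34425/8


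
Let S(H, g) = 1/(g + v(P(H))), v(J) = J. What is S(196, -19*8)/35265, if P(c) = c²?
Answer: 1/1349379960 ≈ 7.4108e-10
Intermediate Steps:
S(H, g) = 1/(g + H²)
S(196, -19*8)/35265 = 1/((-19*8 + 196²)*35265) = (1/35265)/(-152 + 38416) = (1/35265)/38264 = (1/38264)*(1/35265) = 1/1349379960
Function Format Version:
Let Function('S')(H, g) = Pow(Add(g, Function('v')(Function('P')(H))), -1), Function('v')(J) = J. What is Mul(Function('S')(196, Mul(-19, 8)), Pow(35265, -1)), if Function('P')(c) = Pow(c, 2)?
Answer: Rational(1, 1349379960) ≈ 7.4108e-10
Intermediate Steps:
Function('S')(H, g) = Pow(Add(g, Pow(H, 2)), -1)
Mul(Function('S')(196, Mul(-19, 8)), Pow(35265, -1)) = Mul(Pow(Add(Mul(-19, 8), Pow(196, 2)), -1), Pow(35265, -1)) = Mul(Pow(Add(-152, 38416), -1), Rational(1, 35265)) = Mul(Pow(38264, -1), Rational(1, 35265)) = Mul(Rational(1, 38264), Rational(1, 35265)) = Rational(1, 1349379960)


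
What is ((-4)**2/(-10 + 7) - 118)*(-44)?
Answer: 16280/3 ≈ 5426.7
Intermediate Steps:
((-4)**2/(-10 + 7) - 118)*(-44) = (16/(-3) - 118)*(-44) = (16*(-1/3) - 118)*(-44) = (-16/3 - 118)*(-44) = -370/3*(-44) = 16280/3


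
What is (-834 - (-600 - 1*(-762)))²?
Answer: 992016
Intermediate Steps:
(-834 - (-600 - 1*(-762)))² = (-834 - (-600 + 762))² = (-834 - 1*162)² = (-834 - 162)² = (-996)² = 992016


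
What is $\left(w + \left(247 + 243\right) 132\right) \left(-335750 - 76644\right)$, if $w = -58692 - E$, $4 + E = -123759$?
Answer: $-53508533894$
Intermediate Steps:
$E = -123763$ ($E = -4 - 123759 = -123763$)
$w = 65071$ ($w = -58692 - -123763 = -58692 + 123763 = 65071$)
$\left(w + \left(247 + 243\right) 132\right) \left(-335750 - 76644\right) = \left(65071 + \left(247 + 243\right) 132\right) \left(-335750 - 76644\right) = \left(65071 + 490 \cdot 132\right) \left(-412394\right) = \left(65071 + 64680\right) \left(-412394\right) = 129751 \left(-412394\right) = -53508533894$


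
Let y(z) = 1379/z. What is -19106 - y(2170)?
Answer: -5923057/310 ≈ -19107.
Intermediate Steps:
-19106 - y(2170) = -19106 - 1379/2170 = -19106 - 1*197/310 = -19106 - 197/310 = -5923057/310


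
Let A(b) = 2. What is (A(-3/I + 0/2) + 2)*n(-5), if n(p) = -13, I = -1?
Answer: -52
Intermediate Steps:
(A(-3/I + 0/2) + 2)*n(-5) = (2 + 2)*(-13) = 4*(-13) = -52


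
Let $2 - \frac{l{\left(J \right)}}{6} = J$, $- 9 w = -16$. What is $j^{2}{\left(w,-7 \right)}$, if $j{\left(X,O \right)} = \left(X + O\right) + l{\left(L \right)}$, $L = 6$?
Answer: $\frac{69169}{81} \approx 853.94$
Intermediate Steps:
$w = \frac{16}{9}$ ($w = \left(- \frac{1}{9}\right) \left(-16\right) = \frac{16}{9} \approx 1.7778$)
$l{\left(J \right)} = 12 - 6 J$
$j{\left(X,O \right)} = -24 + O + X$ ($j{\left(X,O \right)} = \left(X + O\right) + \left(12 - 36\right) = \left(O + X\right) + \left(12 - 36\right) = \left(O + X\right) - 24 = -24 + O + X$)
$j^{2}{\left(w,-7 \right)} = \left(-24 - 7 + \frac{16}{9}\right)^{2} = \left(- \frac{263}{9}\right)^{2} = \frac{69169}{81}$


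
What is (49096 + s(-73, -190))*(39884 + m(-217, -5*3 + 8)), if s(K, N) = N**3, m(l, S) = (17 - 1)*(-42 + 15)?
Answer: -268664332608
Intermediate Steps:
m(l, S) = -432 (m(l, S) = 16*(-27) = -432)
(49096 + s(-73, -190))*(39884 + m(-217, -5*3 + 8)) = (49096 + (-190)**3)*(39884 - 432) = (49096 - 6859000)*39452 = -6809904*39452 = -268664332608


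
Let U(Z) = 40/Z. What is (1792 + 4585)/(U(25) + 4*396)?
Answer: 31885/7928 ≈ 4.0218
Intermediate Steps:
(1792 + 4585)/(U(25) + 4*396) = (1792 + 4585)/(40/25 + 4*396) = 6377/(40*(1/25) + 1584) = 6377/(8/5 + 1584) = 6377/(7928/5) = 6377*(5/7928) = 31885/7928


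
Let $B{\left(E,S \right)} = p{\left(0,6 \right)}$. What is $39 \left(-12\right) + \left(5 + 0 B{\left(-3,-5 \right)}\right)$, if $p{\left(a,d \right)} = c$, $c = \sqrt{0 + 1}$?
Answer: $-463$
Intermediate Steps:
$c = 1$ ($c = \sqrt{1} = 1$)
$p{\left(a,d \right)} = 1$
$B{\left(E,S \right)} = 1$
$39 \left(-12\right) + \left(5 + 0 B{\left(-3,-5 \right)}\right) = 39 \left(-12\right) + \left(5 + 0 \cdot 1\right) = -468 + \left(5 + 0\right) = -468 + 5 = -463$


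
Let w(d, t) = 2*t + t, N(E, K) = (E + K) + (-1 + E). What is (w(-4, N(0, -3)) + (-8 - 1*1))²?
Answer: 441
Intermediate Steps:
N(E, K) = -1 + K + 2*E
w(d, t) = 3*t
(w(-4, N(0, -3)) + (-8 - 1*1))² = (3*(-1 - 3 + 2*0) + (-8 - 1*1))² = (3*(-1 - 3 + 0) + (-8 - 1))² = (3*(-4) - 9)² = (-12 - 9)² = (-21)² = 441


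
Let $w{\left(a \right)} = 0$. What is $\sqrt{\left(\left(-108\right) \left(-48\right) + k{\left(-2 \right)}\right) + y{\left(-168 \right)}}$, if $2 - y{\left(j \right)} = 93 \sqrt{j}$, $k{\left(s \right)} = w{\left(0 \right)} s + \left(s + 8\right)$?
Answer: $\sqrt{5192 - 186 i \sqrt{42}} \approx 72.533 - 8.3094 i$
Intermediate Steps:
$k{\left(s \right)} = 8 + s$ ($k{\left(s \right)} = 0 s + \left(s + 8\right) = 0 + \left(8 + s\right) = 8 + s$)
$y{\left(j \right)} = 2 - 93 \sqrt{j}$
$\sqrt{\left(\left(-108\right) \left(-48\right) + k{\left(-2 \right)}\right) + y{\left(-168 \right)}} = \sqrt{\left(\left(-108\right) \left(-48\right) + \left(8 - 2\right)\right) + \left(2 - 93 \sqrt{-168}\right)} = \sqrt{\left(5184 + 6\right) + \left(2 - 93 \cdot 2 i \sqrt{42}\right)} = \sqrt{5190 + \left(2 - 186 i \sqrt{42}\right)} = \sqrt{5192 - 186 i \sqrt{42}}$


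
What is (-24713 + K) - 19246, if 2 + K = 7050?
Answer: -36911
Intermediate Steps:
K = 7048 (K = -2 + 7050 = 7048)
(-24713 + K) - 19246 = (-24713 + 7048) - 19246 = -17665 - 19246 = -36911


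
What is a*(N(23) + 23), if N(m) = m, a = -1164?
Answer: -53544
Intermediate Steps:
a*(N(23) + 23) = -1164*(23 + 23) = -1164*46 = -53544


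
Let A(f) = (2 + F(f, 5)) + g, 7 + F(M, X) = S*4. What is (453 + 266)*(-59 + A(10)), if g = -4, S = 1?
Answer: -46016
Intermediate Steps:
F(M, X) = -3 (F(M, X) = -7 + 1*4 = -7 + 4 = -3)
A(f) = -5 (A(f) = (2 - 3) - 4 = -1 - 4 = -5)
(453 + 266)*(-59 + A(10)) = (453 + 266)*(-59 - 5) = 719*(-64) = -46016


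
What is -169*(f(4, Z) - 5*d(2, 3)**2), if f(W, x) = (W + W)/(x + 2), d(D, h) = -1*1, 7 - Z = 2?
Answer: 4563/7 ≈ 651.86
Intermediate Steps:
Z = 5 (Z = 7 - 1*2 = 7 - 2 = 5)
d(D, h) = -1
f(W, x) = 2*W/(2 + x) (f(W, x) = (2*W)/(2 + x) = 2*W/(2 + x))
-169*(f(4, Z) - 5*d(2, 3)**2) = -169*(2*4/(2 + 5) - 5*(-1)**2) = -169*(2*4/7 - 5*1) = -169*(2*4*(1/7) - 5) = -169*(8/7 - 5) = -169*(-27/7) = 4563/7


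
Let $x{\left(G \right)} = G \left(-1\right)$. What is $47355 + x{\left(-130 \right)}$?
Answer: $47485$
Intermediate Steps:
$x{\left(G \right)} = - G$
$47355 + x{\left(-130 \right)} = 47355 - -130 = 47355 + 130 = 47485$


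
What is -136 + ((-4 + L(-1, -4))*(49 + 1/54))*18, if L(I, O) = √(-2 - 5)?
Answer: -10996/3 + 2647*I*√7/3 ≈ -3665.3 + 2334.4*I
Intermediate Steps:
L(I, O) = I*√7 (L(I, O) = √(-7) = I*√7)
-136 + ((-4 + L(-1, -4))*(49 + 1/54))*18 = -136 + ((-4 + I*√7)*(49 + 1/54))*18 = -136 + ((-4 + I*√7)*(2647/54))*18 = -136 + (-5294/27 + 2647*I*√7/54)*18 = -136 + (-10588/3 + 2647*I*√7/3) = -10996/3 + 2647*I*√7/3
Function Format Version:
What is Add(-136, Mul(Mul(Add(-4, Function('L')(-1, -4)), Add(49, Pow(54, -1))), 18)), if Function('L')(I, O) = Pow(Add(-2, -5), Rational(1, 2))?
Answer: Add(Rational(-10996, 3), Mul(Rational(2647, 3), I, Pow(7, Rational(1, 2)))) ≈ Add(-3665.3, Mul(2334.4, I))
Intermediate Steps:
Function('L')(I, O) = Mul(I, Pow(7, Rational(1, 2))) (Function('L')(I, O) = Pow(-7, Rational(1, 2)) = Mul(I, Pow(7, Rational(1, 2))))
Add(-136, Mul(Mul(Add(-4, Function('L')(-1, -4)), Add(49, Pow(54, -1))), 18)) = Add(-136, Mul(Mul(Add(-4, Mul(I, Pow(7, Rational(1, 2)))), Add(49, Pow(54, -1))), 18)) = Add(-136, Mul(Mul(Add(-4, Mul(I, Pow(7, Rational(1, 2)))), Add(49, Rational(1, 54))), 18)) = Add(-136, Mul(Mul(Add(-4, Mul(I, Pow(7, Rational(1, 2)))), Rational(2647, 54)), 18)) = Add(-136, Mul(Add(Rational(-5294, 27), Mul(Rational(2647, 54), I, Pow(7, Rational(1, 2)))), 18)) = Add(-136, Add(Rational(-10588, 3), Mul(Rational(2647, 3), I, Pow(7, Rational(1, 2))))) = Add(Rational(-10996, 3), Mul(Rational(2647, 3), I, Pow(7, Rational(1, 2))))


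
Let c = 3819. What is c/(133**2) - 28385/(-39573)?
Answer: 34380608/36842463 ≈ 0.93318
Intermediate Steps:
c/(133**2) - 28385/(-39573) = 3819/(133**2) - 28385/(-39573) = 3819/17689 - 28385*(-1/39573) = 3819*(1/17689) + 28385/39573 = 201/931 + 28385/39573 = 34380608/36842463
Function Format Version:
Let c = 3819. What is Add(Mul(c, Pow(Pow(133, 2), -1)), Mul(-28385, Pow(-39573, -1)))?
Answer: Rational(34380608, 36842463) ≈ 0.93318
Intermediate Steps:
Add(Mul(c, Pow(Pow(133, 2), -1)), Mul(-28385, Pow(-39573, -1))) = Add(Mul(3819, Pow(Pow(133, 2), -1)), Mul(-28385, Pow(-39573, -1))) = Add(Mul(3819, Pow(17689, -1)), Mul(-28385, Rational(-1, 39573))) = Add(Mul(3819, Rational(1, 17689)), Rational(28385, 39573)) = Add(Rational(201, 931), Rational(28385, 39573)) = Rational(34380608, 36842463)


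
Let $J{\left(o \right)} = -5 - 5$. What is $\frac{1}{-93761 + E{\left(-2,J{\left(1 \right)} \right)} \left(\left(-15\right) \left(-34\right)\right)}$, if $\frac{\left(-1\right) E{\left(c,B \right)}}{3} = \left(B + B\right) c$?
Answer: $- \frac{1}{154961} \approx -6.4532 \cdot 10^{-6}$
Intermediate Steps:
$J{\left(o \right)} = -10$ ($J{\left(o \right)} = -5 - 5 = -10$)
$E{\left(c,B \right)} = - 6 B c$ ($E{\left(c,B \right)} = - 3 \left(B + B\right) c = - 3 \cdot 2 B c = - 6 B c$)
$\frac{1}{-93761 + E{\left(-2,J{\left(1 \right)} \right)} \left(\left(-15\right) \left(-34\right)\right)} = \frac{1}{-93761 + \left(-6\right) \left(-10\right) \left(-2\right) \left(\left(-15\right) \left(-34\right)\right)} = \frac{1}{-93761 - 61200} = \frac{1}{-154961} = - \frac{1}{154961}$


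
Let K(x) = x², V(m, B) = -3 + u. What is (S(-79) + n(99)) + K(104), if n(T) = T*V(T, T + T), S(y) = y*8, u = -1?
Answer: 9788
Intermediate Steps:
V(m, B) = -4 (V(m, B) = -3 - 1 = -4)
S(y) = 8*y
n(T) = -4*T (n(T) = T*(-4) = -4*T)
(S(-79) + n(99)) + K(104) = (8*(-79) - 4*99) + 104² = (-632 - 396) + 10816 = -1028 + 10816 = 9788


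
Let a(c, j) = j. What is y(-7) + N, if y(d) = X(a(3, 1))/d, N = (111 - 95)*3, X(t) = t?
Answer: 335/7 ≈ 47.857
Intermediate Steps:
N = 48 (N = 16*3 = 48)
y(d) = 1/d
y(-7) + N = 1/(-7) + 48 = -⅐ + 48 = 335/7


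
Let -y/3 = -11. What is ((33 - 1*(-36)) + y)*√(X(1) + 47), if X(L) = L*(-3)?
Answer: 204*√11 ≈ 676.59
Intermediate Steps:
y = 33 (y = -3*(-11) = 33)
X(L) = -3*L
((33 - 1*(-36)) + y)*√(X(1) + 47) = ((33 - 1*(-36)) + 33)*√(-3*1 + 47) = ((33 + 36) + 33)*√(-3 + 47) = (69 + 33)*√44 = 102*(2*√11) = 204*√11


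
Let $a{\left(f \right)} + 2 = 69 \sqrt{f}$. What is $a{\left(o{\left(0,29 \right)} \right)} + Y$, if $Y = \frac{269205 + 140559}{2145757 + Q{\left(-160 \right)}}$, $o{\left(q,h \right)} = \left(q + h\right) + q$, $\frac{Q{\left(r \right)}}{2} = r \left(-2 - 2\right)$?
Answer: $- \frac{1294770}{715679} + 69 \sqrt{29} \approx 369.77$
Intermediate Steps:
$Q{\left(r \right)} = - 8 r$ ($Q{\left(r \right)} = 2 r \left(-2 - 2\right) = 2 r \left(-4\right) = 2 \left(- 4 r\right) = - 8 r$)
$o{\left(q,h \right)} = h + 2 q$ ($o{\left(q,h \right)} = \left(h + q\right) + q = h + 2 q$)
$a{\left(f \right)} = -2 + 69 \sqrt{f}$
$Y = \frac{136588}{715679}$ ($Y = \frac{269205 + 140559}{2145757 - -1280} = \frac{409764}{2145757 + 1280} = \frac{409764}{2147037} = 409764 \cdot \frac{1}{2147037} = \frac{136588}{715679} \approx 0.19085$)
$a{\left(o{\left(0,29 \right)} \right)} + Y = \left(-2 + 69 \sqrt{29 + 2 \cdot 0}\right) + \frac{136588}{715679} = \left(-2 + 69 \sqrt{29 + 0}\right) + \frac{136588}{715679} = \left(-2 + 69 \sqrt{29}\right) + \frac{136588}{715679} = - \frac{1294770}{715679} + 69 \sqrt{29}$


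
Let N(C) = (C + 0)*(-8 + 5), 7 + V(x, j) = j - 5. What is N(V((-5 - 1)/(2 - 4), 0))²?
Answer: 1296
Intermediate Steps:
V(x, j) = -12 + j (V(x, j) = -7 + (j - 5) = -7 + (-5 + j) = -12 + j)
N(C) = -3*C (N(C) = C*(-3) = -3*C)
N(V((-5 - 1)/(2 - 4), 0))² = (-3*(-12 + 0))² = (-3*(-12))² = 36² = 1296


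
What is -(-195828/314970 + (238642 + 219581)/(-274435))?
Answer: 6602285183/2881293065 ≈ 2.2914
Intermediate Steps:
-(-195828/314970 + (238642 + 219581)/(-274435)) = -(-195828*1/314970 + 458223*(-1/274435)) = -(-32638/52495 - 458223/274435) = -1*(-6602285183/2881293065) = 6602285183/2881293065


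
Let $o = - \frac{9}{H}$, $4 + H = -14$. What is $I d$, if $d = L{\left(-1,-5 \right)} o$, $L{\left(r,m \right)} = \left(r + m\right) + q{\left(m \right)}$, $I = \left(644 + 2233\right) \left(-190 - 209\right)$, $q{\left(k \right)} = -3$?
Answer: $\frac{10331307}{2} \approx 5.1657 \cdot 10^{6}$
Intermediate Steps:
$H = -18$ ($H = -4 - 14 = -18$)
$o = \frac{1}{2}$ ($o = - \frac{9}{-18} = \left(-9\right) \left(- \frac{1}{18}\right) = \frac{1}{2} \approx 0.5$)
$I = -1147923$ ($I = 2877 \left(-399\right) = -1147923$)
$L{\left(r,m \right)} = -3 + m + r$ ($L{\left(r,m \right)} = \left(r + m\right) - 3 = \left(m + r\right) - 3 = -3 + m + r$)
$d = - \frac{9}{2}$ ($d = \left(-3 - 5 - 1\right) \frac{1}{2} = \left(-9\right) \frac{1}{2} = - \frac{9}{2} \approx -4.5$)
$I d = \left(-1147923\right) \left(- \frac{9}{2}\right) = \frac{10331307}{2}$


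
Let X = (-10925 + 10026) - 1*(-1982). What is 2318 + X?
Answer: 3401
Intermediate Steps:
X = 1083 (X = -899 + 1982 = 1083)
2318 + X = 2318 + 1083 = 3401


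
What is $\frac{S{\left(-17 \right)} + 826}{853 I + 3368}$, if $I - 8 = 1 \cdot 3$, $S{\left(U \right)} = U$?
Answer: $\frac{809}{12751} \approx 0.063446$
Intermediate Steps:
$I = 11$ ($I = 8 + 1 \cdot 3 = 8 + 3 = 11$)
$\frac{S{\left(-17 \right)} + 826}{853 I + 3368} = \frac{-17 + 826}{853 \cdot 11 + 3368} = \frac{809}{9383 + 3368} = \frac{809}{12751}$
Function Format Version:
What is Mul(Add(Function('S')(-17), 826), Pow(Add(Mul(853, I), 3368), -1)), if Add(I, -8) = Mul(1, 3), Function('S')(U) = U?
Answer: Rational(809, 12751) ≈ 0.063446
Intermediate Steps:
I = 11 (I = Add(8, Mul(1, 3)) = Add(8, 3) = 11)
Mul(Add(Function('S')(-17), 826), Pow(Add(Mul(853, I), 3368), -1)) = Mul(Add(-17, 826), Pow(Add(Mul(853, 11), 3368), -1)) = Mul(809, Pow(Add(9383, 3368), -1)) = Mul(809, Pow(12751, -1)) = Mul(809, Rational(1, 12751)) = Rational(809, 12751)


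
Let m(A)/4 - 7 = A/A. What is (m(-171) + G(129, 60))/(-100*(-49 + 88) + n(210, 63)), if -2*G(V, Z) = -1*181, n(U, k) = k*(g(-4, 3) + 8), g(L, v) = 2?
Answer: -49/1308 ≈ -0.037462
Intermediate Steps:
m(A) = 32 (m(A) = 28 + 4*(A/A) = 28 + 4*1 = 28 + 4 = 32)
n(U, k) = 10*k (n(U, k) = k*(2 + 8) = k*10 = 10*k)
G(V, Z) = 181/2 (G(V, Z) = -(-1)*181/2 = -½*(-181) = 181/2)
(m(-171) + G(129, 60))/(-100*(-49 + 88) + n(210, 63)) = (32 + 181/2)/(-100*(-49 + 88) + 10*63) = 245/(2*(-100*39 + 630)) = 245/(2*(-3900 + 630)) = (245/2)/(-3270) = (245/2)*(-1/3270) = -49/1308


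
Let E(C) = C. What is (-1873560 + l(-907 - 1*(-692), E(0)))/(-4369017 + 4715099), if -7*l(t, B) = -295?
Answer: -13114625/2422574 ≈ -5.4135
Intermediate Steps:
l(t, B) = 295/7 (l(t, B) = -⅐*(-295) = 295/7)
(-1873560 + l(-907 - 1*(-692), E(0)))/(-4369017 + 4715099) = (-1873560 + 295/7)/(-4369017 + 4715099) = -13114625/7/346082 = -13114625/7*1/346082 = -13114625/2422574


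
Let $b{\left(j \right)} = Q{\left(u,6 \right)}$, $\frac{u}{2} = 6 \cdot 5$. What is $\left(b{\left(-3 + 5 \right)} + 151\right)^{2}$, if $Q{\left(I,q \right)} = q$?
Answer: $24649$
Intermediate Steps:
$u = 60$ ($u = 2 \cdot 6 \cdot 5 = 2 \cdot 30 = 60$)
$b{\left(j \right)} = 6$
$\left(b{\left(-3 + 5 \right)} + 151\right)^{2} = \left(6 + 151\right)^{2} = 157^{2} = 24649$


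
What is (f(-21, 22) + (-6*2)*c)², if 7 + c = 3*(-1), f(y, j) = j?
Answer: 20164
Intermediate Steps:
c = -10 (c = -7 + 3*(-1) = -7 - 3 = -10)
(f(-21, 22) + (-6*2)*c)² = (22 - 6*2*(-10))² = (22 - 12*(-10))² = (22 + 120)² = 142² = 20164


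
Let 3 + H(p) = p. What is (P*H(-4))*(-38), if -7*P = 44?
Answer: -1672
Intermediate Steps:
H(p) = -3 + p
P = -44/7 (P = -1/7*44 = -44/7 ≈ -6.2857)
(P*H(-4))*(-38) = -44*(-3 - 4)/7*(-38) = -44/7*(-7)*(-38) = 44*(-38) = -1672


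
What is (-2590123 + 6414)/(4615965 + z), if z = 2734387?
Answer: -2583709/7350352 ≈ -0.35151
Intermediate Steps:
(-2590123 + 6414)/(4615965 + z) = (-2590123 + 6414)/(4615965 + 2734387) = -2583709/7350352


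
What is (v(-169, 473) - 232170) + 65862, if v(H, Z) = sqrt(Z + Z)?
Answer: -166308 + sqrt(946) ≈ -1.6628e+5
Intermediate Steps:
v(H, Z) = sqrt(2)*sqrt(Z) (v(H, Z) = sqrt(2*Z) = sqrt(2)*sqrt(Z))
(v(-169, 473) - 232170) + 65862 = (sqrt(2)*sqrt(473) - 232170) + 65862 = (sqrt(946) - 232170) + 65862 = (-232170 + sqrt(946)) + 65862 = -166308 + sqrt(946)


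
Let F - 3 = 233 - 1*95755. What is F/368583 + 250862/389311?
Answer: 55276871137/143493416313 ≈ 0.38522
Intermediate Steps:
F = -95519 (F = 3 + (233 - 1*95755) = 3 + (233 - 95755) = 3 - 95522 = -95519)
F/368583 + 250862/389311 = -95519/368583 + 250862/389311 = 55276871137/143493416313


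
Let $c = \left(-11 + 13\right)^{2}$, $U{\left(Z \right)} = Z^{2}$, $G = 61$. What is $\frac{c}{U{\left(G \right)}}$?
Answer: $\frac{4}{3721} \approx 0.001075$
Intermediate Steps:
$c = 4$ ($c = 2^{2} = 4$)
$\frac{c}{U{\left(G \right)}} = \frac{4}{61^{2}} = \frac{4}{3721}$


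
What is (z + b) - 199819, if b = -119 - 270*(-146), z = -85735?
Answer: -246253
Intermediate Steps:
b = 39301 (b = -119 + 39420 = 39301)
(z + b) - 199819 = (-85735 + 39301) - 199819 = -46434 - 199819 = -246253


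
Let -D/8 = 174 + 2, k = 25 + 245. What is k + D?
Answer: -1138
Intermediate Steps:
k = 270
D = -1408 (D = -8*(174 + 2) = -8*176 = -1408)
k + D = 270 - 1408 = -1138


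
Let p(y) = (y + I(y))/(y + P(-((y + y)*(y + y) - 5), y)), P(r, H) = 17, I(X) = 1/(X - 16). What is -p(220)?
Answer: -44881/48348 ≈ -0.92829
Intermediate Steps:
I(X) = 1/(-16 + X)
p(y) = (y + 1/(-16 + y))/(17 + y) (p(y) = (y + 1/(-16 + y))/(y + 17) = (y + 1/(-16 + y))/(17 + y))
-p(220) = -(1 + 220*(-16 + 220))/((-16 + 220)*(17 + 220)) = -(1 + 220*204)/(204*237) = -(1 + 44880)/(204*237) = -44881/(204*237) = -1*44881/48348 = -44881/48348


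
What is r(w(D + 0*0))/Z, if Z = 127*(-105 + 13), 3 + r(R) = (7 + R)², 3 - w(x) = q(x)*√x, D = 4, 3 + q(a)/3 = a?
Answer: -13/11684 ≈ -0.0011126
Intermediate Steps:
q(a) = -9 + 3*a
w(x) = 3 - √x*(-9 + 3*x) (w(x) = 3 - (-9 + 3*x)*√x = 3 - √x*(-9 + 3*x))
r(R) = -3 + (7 + R)²
Z = -11684 (Z = 127*(-92) = -11684)
r(w(D + 0*0))/Z = (-3 + (7 + (3 + 3*√(4 + 0*0)*(3 - (4 + 0*0))))²)/(-11684) = (-3 + (7 + (3 + 3*√(4 + 0)*(3 - (4 + 0))))²)*(-1/11684) = (-3 + (7 + (3 + 3*√4*(3 - 1*4)))²)*(-1/11684) = (-3 + (7 + (3 + 3*2*(3 - 4)))²)*(-1/11684) = (-3 + (7 + (3 + 3*2*(-1)))²)*(-1/11684) = (-3 + (7 + (3 - 6))²)*(-1/11684) = (-3 + (7 - 3)²)*(-1/11684) = (-3 + 4²)*(-1/11684) = (-3 + 16)*(-1/11684) = 13*(-1/11684) = -13/11684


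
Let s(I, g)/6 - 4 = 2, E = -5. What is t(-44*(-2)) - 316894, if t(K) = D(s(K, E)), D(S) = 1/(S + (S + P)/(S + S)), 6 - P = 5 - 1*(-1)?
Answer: -23133260/73 ≈ -3.1689e+5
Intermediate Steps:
P = 0 (P = 6 - (5 - 1*(-1)) = 6 - (5 + 1) = 6 - 1*6 = 6 - 6 = 0)
s(I, g) = 36 (s(I, g) = 24 + 6*2 = 24 + 12 = 36)
D(S) = 1/(½ + S) (D(S) = 1/(S + (S + 0)/(S + S)) = 1/(S + S/((2*S))) = 1/(S + S*(1/(2*S))) = 1/(S + ½) = 1/(½ + S))
t(K) = 2/73 (t(K) = 2/(1 + 2*36) = 2/(1 + 72) = 2/73)
t(-44*(-2)) - 316894 = 2/73 - 316894 = -23133260/73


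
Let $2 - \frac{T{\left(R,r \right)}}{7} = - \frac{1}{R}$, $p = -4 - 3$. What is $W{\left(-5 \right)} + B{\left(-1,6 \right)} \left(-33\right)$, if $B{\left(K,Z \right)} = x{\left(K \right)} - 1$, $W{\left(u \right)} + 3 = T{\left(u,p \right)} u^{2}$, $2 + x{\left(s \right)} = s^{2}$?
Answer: $378$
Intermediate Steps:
$x{\left(s \right)} = -2 + s^{2}$
$p = -7$ ($p = -4 - 3 = -7$)
$T{\left(R,r \right)} = 14 + \frac{7}{R}$ ($T{\left(R,r \right)} = 14 - 7 \left(- \frac{1}{R}\right) = 14 + \frac{7}{R}$)
$W{\left(u \right)} = -3 + u^{2} \left(14 + \frac{7}{u}\right)$ ($W{\left(u \right)} = -3 + \left(14 + \frac{7}{u}\right) u^{2} = -3 + u^{2} \left(14 + \frac{7}{u}\right)$)
$B{\left(K,Z \right)} = -3 + K^{2}$ ($B{\left(K,Z \right)} = \left(-2 + K^{2}\right) - 1 = -3 + K^{2}$)
$W{\left(-5 \right)} + B{\left(-1,6 \right)} \left(-33\right) = \left(-3 + 7 \left(-5\right) \left(1 + 2 \left(-5\right)\right)\right) + \left(-3 + \left(-1\right)^{2}\right) \left(-33\right) = \left(-3 + 7 \left(-5\right) \left(1 - 10\right)\right) + \left(-3 + 1\right) \left(-33\right) = \left(-3 + 7 \left(-5\right) \left(-9\right)\right) - -66 = \left(-3 + 315\right) + 66 = 312 + 66 = 378$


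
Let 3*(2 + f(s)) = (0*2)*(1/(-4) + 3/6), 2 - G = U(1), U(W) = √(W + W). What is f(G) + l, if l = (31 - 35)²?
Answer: 14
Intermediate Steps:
U(W) = √2*√W (U(W) = √(2*W) = √2*√W)
G = 2 - √2 (G = 2 - √2*√1 = 2 - √2 ≈ 0.58579)
l = 16 (l = (-4)² = 16)
f(s) = -2 (f(s) = -2 + ((0*2)*(1/(-4) + 3/6))/3 = -2 + (0*(1*(-¼) + 3*(⅙)))/3 = -2 + (0*(-¼ + ½))/3 = -2 + (0*(¼))/3 = -2 + (⅓)*0 = -2 + 0 = -2)
f(G) + l = -2 + 16 = 14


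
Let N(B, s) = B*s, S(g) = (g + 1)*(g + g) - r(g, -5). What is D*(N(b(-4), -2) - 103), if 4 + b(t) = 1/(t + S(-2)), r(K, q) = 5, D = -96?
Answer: 45408/5 ≈ 9081.6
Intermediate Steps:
S(g) = -5 + 2*g*(1 + g) (S(g) = (g + 1)*(g + g) - 1*5 = (1 + g)*(2*g) - 5 = 2*g*(1 + g) - 5 = -5 + 2*g*(1 + g))
b(t) = -4 + 1/(-1 + t) (b(t) = -4 + 1/(t + (-5 + 2*(-2) + 2*(-2)²)) = -4 + 1/(t + (-5 - 4 + 2*4)) = -4 + 1/(t + (-5 - 4 + 8)) = -4 + 1/(t - 1) = -4 + 1/(-1 + t))
D*(N(b(-4), -2) - 103) = -96*(((5 - 4*(-4))/(-1 - 4))*(-2) - 103) = -96*(((5 + 16)/(-5))*(-2) - 103) = -96*(-⅕*21*(-2) - 103) = -96*(-21/5*(-2) - 103) = -96*(42/5 - 103) = -96*(-473/5) = 45408/5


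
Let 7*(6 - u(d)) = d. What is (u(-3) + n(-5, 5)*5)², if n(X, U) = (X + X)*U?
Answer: 2907025/49 ≈ 59327.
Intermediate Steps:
u(d) = 6 - d/7
n(X, U) = 2*U*X (n(X, U) = (2*X)*U = 2*U*X)
(u(-3) + n(-5, 5)*5)² = ((6 - ⅐*(-3)) + (2*5*(-5))*5)² = ((6 + 3/7) - 50*5)² = (45/7 - 250)² = (-1705/7)² = 2907025/49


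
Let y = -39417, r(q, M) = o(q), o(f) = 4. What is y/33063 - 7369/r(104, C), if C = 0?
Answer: -81266305/44084 ≈ -1843.4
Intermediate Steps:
r(q, M) = 4
y/33063 - 7369/r(104, C) = -39417/33063 - 7369/4 = -39417*1/33063 - 7369*¼ = -13139/11021 - 7369/4 = -81266305/44084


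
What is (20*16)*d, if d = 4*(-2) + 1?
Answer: -2240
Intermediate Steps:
d = -7 (d = -8 + 1 = -7)
(20*16)*d = (20*16)*(-7) = 320*(-7) = -2240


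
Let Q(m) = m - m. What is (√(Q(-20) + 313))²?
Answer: 313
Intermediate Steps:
Q(m) = 0
(√(Q(-20) + 313))² = (√(0 + 313))² = (√313)² = 313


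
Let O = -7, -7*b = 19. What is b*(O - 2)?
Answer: 171/7 ≈ 24.429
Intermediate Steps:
b = -19/7 (b = -1/7*19 = -19/7 ≈ -2.7143)
b*(O - 2) = -19*(-7 - 2)/7 = -19/7*(-9) = 171/7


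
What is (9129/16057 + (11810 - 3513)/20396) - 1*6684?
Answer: -2188681035235/327498572 ≈ -6683.0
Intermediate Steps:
(9129/16057 + (11810 - 3513)/20396) - 1*6684 = (9129*(1/16057) + 8297*(1/20396)) - 6684 = (9129/16057 + 8297/20396) - 6684 = 319420013/327498572 - 6684 = -2188681035235/327498572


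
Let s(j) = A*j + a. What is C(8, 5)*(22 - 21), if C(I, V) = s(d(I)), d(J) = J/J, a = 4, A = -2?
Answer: 2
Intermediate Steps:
d(J) = 1
s(j) = 4 - 2*j (s(j) = -2*j + 4 = 4 - 2*j)
C(I, V) = 2 (C(I, V) = 4 - 2*1 = 4 - 2 = 2)
C(8, 5)*(22 - 21) = 2*(22 - 21) = 2*1 = 2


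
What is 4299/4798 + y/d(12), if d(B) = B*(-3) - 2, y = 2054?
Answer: -4845865/91162 ≈ -53.157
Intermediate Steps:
d(B) = -2 - 3*B (d(B) = -3*B - 2 = -2 - 3*B)
4299/4798 + y/d(12) = 4299/4798 + 2054/(-2 - 3*12) = 4299*(1/4798) + 2054/(-2 - 36) = 4299/4798 + 2054/(-38) = 4299/4798 + 2054*(-1/38) = 4299/4798 - 1027/19 = -4845865/91162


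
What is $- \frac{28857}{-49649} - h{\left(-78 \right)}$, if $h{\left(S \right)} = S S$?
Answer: $- \frac{302035659}{49649} \approx -6083.4$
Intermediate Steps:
$h{\left(S \right)} = S^{2}$
$- \frac{28857}{-49649} - h{\left(-78 \right)} = - \frac{28857}{-49649} - \left(-78\right)^{2} = \left(-28857\right) \left(- \frac{1}{49649}\right) - 6084 = \frac{28857}{49649} - 6084 = - \frac{302035659}{49649}$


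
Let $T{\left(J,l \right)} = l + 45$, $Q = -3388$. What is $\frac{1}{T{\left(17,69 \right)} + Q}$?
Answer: $- \frac{1}{3274} \approx -0.00030544$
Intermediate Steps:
$T{\left(J,l \right)} = 45 + l$
$\frac{1}{T{\left(17,69 \right)} + Q} = \frac{1}{\left(45 + 69\right) - 3388} = \frac{1}{114 - 3388} = \frac{1}{-3274} = - \frac{1}{3274}$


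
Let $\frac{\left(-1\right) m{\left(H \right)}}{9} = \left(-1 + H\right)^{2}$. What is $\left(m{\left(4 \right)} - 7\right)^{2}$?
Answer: $7744$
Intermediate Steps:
$m{\left(H \right)} = - 9 \left(-1 + H\right)^{2}$
$\left(m{\left(4 \right)} - 7\right)^{2} = \left(- 9 \left(-1 + 4\right)^{2} - 7\right)^{2} = \left(- 9 \cdot 3^{2} - 7\right)^{2} = \left(\left(-9\right) 9 - 7\right)^{2} = \left(-81 - 7\right)^{2} = \left(-88\right)^{2} = 7744$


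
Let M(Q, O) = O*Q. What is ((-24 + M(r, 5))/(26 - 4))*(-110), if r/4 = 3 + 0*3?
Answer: -180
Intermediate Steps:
r = 12 (r = 4*(3 + 0*3) = 4*(3 + 0) = 4*3 = 12)
((-24 + M(r, 5))/(26 - 4))*(-110) = ((-24 + 5*12)/(26 - 4))*(-110) = ((-24 + 60)/22)*(-110) = (36*(1/22))*(-110) = (18/11)*(-110) = -180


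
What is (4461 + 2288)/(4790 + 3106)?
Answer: 6749/7896 ≈ 0.85474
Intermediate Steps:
(4461 + 2288)/(4790 + 3106) = 6749/7896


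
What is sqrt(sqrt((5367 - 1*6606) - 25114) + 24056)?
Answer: sqrt(24056 + 19*I*sqrt(73)) ≈ 155.1 + 0.5233*I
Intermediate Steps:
sqrt(sqrt((5367 - 1*6606) - 25114) + 24056) = sqrt(sqrt((5367 - 6606) - 25114) + 24056) = sqrt(sqrt(-1239 - 25114) + 24056) = sqrt(sqrt(-26353) + 24056) = sqrt(19*I*sqrt(73) + 24056) = sqrt(24056 + 19*I*sqrt(73))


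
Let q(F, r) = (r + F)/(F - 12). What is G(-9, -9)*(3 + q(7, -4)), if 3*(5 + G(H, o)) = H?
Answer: -96/5 ≈ -19.200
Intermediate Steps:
q(F, r) = (F + r)/(-12 + F)
G(H, o) = -5 + H/3
G(-9, -9)*(3 + q(7, -4)) = (-5 + (⅓)*(-9))*(3 + (7 - 4)/(-12 + 7)) = (-5 - 3)*(3 + 3/(-5)) = -8*(3 - ⅕*3) = -8*(3 - ⅗) = -8*12/5 = -96/5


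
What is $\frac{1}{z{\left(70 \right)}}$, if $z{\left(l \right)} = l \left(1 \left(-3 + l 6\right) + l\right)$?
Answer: $\frac{1}{34090} \approx 2.9334 \cdot 10^{-5}$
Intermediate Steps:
$z{\left(l \right)} = l \left(-3 + 7 l\right)$ ($z{\left(l \right)} = l \left(1 \left(-3 + 6 l\right) + l\right) = l \left(\left(-3 + 6 l\right) + l\right) = l \left(-3 + 7 l\right)$)
$\frac{1}{z{\left(70 \right)}} = \frac{1}{70 \left(-3 + 7 \cdot 70\right)} = \frac{1}{70 \left(-3 + 490\right)} = \frac{1}{70 \cdot 487} = \frac{1}{34090}$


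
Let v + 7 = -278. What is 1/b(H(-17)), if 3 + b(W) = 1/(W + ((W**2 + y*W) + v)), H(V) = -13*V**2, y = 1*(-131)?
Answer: -14603174/43809521 ≈ -0.33333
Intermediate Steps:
v = -285 (v = -7 - 278 = -285)
y = -131
b(W) = -3 + 1/(-285 + W**2 - 130*W) (b(W) = -3 + 1/(W + ((W**2 - 131*W) - 285)) = -3 + 1/(W + (-285 + W**2 - 131*W)) = -3 + 1/(-285 + W**2 - 130*W))
1/b(H(-17)) = 1/((856 - 3*(-13*(-17)**2)**2 + 390*(-13*(-17)**2))/(-285 + (-13*(-17)**2)**2 - (-1690)*(-17)**2)) = 1/((856 - 3*(-13*289)**2 + 390*(-13*289))/(-285 + (-13*289)**2 - (-1690)*289)) = 1/((856 - 3*(-3757)**2 + 390*(-3757))/(-285 + (-3757)**2 - 130*(-3757))) = 1/((856 - 3*14115049 - 1465230)/(-285 + 14115049 + 488410)) = 1/((856 - 42345147 - 1465230)/14603174) = 1/((1/14603174)*(-43809521)) = 1/(-43809521/14603174) = -14603174/43809521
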